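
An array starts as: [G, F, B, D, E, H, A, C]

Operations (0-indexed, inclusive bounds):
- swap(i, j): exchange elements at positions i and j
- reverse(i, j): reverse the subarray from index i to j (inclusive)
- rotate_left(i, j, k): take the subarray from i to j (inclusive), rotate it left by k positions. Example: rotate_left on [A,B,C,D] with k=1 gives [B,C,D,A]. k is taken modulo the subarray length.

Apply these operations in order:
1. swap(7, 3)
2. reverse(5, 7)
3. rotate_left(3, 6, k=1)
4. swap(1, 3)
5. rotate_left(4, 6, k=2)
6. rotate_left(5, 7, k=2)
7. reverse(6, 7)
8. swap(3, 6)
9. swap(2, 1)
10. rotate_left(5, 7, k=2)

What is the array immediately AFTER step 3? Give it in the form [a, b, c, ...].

After 1 (swap(7, 3)): [G, F, B, C, E, H, A, D]
After 2 (reverse(5, 7)): [G, F, B, C, E, D, A, H]
After 3 (rotate_left(3, 6, k=1)): [G, F, B, E, D, A, C, H]

Answer: [G, F, B, E, D, A, C, H]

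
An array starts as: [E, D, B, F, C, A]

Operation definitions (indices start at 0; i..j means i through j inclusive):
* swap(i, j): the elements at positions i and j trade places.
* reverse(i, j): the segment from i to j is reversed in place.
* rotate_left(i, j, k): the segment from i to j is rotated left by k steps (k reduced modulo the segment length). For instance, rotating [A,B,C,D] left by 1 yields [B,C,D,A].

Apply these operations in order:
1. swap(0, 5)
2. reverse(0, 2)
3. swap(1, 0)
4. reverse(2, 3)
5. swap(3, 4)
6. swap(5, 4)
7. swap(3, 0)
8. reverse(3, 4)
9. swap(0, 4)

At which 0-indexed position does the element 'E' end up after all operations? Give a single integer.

Answer: 3

Derivation:
After 1 (swap(0, 5)): [A, D, B, F, C, E]
After 2 (reverse(0, 2)): [B, D, A, F, C, E]
After 3 (swap(1, 0)): [D, B, A, F, C, E]
After 4 (reverse(2, 3)): [D, B, F, A, C, E]
After 5 (swap(3, 4)): [D, B, F, C, A, E]
After 6 (swap(5, 4)): [D, B, F, C, E, A]
After 7 (swap(3, 0)): [C, B, F, D, E, A]
After 8 (reverse(3, 4)): [C, B, F, E, D, A]
After 9 (swap(0, 4)): [D, B, F, E, C, A]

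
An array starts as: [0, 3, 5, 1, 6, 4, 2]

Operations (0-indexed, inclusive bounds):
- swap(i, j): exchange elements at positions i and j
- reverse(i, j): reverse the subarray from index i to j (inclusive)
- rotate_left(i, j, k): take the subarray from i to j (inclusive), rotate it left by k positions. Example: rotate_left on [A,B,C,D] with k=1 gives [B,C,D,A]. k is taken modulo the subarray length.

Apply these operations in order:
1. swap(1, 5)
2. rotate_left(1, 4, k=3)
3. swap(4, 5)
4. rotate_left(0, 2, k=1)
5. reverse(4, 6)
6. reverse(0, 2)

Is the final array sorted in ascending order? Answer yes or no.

After 1 (swap(1, 5)): [0, 4, 5, 1, 6, 3, 2]
After 2 (rotate_left(1, 4, k=3)): [0, 6, 4, 5, 1, 3, 2]
After 3 (swap(4, 5)): [0, 6, 4, 5, 3, 1, 2]
After 4 (rotate_left(0, 2, k=1)): [6, 4, 0, 5, 3, 1, 2]
After 5 (reverse(4, 6)): [6, 4, 0, 5, 2, 1, 3]
After 6 (reverse(0, 2)): [0, 4, 6, 5, 2, 1, 3]

Answer: no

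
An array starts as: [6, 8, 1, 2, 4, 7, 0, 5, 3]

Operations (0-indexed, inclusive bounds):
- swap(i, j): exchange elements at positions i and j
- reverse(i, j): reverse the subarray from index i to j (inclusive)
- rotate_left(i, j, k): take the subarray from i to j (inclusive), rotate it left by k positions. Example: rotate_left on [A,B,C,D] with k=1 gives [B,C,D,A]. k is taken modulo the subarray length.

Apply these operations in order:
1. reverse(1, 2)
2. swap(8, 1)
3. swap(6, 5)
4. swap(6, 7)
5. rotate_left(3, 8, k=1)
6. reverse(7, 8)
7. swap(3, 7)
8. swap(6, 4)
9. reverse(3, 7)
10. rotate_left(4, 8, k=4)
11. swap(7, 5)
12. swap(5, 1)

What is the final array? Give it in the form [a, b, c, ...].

Answer: [6, 7, 8, 4, 1, 3, 5, 0, 2]

Derivation:
After 1 (reverse(1, 2)): [6, 1, 8, 2, 4, 7, 0, 5, 3]
After 2 (swap(8, 1)): [6, 3, 8, 2, 4, 7, 0, 5, 1]
After 3 (swap(6, 5)): [6, 3, 8, 2, 4, 0, 7, 5, 1]
After 4 (swap(6, 7)): [6, 3, 8, 2, 4, 0, 5, 7, 1]
After 5 (rotate_left(3, 8, k=1)): [6, 3, 8, 4, 0, 5, 7, 1, 2]
After 6 (reverse(7, 8)): [6, 3, 8, 4, 0, 5, 7, 2, 1]
After 7 (swap(3, 7)): [6, 3, 8, 2, 0, 5, 7, 4, 1]
After 8 (swap(6, 4)): [6, 3, 8, 2, 7, 5, 0, 4, 1]
After 9 (reverse(3, 7)): [6, 3, 8, 4, 0, 5, 7, 2, 1]
After 10 (rotate_left(4, 8, k=4)): [6, 3, 8, 4, 1, 0, 5, 7, 2]
After 11 (swap(7, 5)): [6, 3, 8, 4, 1, 7, 5, 0, 2]
After 12 (swap(5, 1)): [6, 7, 8, 4, 1, 3, 5, 0, 2]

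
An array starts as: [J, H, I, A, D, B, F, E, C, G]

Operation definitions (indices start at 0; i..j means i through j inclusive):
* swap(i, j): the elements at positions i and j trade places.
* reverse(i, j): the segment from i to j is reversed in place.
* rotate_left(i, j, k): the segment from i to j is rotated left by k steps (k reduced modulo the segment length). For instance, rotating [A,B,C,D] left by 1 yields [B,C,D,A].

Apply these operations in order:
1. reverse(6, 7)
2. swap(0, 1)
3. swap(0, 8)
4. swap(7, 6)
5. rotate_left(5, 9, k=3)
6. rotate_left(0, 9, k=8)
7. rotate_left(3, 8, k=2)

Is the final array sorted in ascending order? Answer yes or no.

After 1 (reverse(6, 7)): [J, H, I, A, D, B, E, F, C, G]
After 2 (swap(0, 1)): [H, J, I, A, D, B, E, F, C, G]
After 3 (swap(0, 8)): [C, J, I, A, D, B, E, F, H, G]
After 4 (swap(7, 6)): [C, J, I, A, D, B, F, E, H, G]
After 5 (rotate_left(5, 9, k=3)): [C, J, I, A, D, H, G, B, F, E]
After 6 (rotate_left(0, 9, k=8)): [F, E, C, J, I, A, D, H, G, B]
After 7 (rotate_left(3, 8, k=2)): [F, E, C, A, D, H, G, J, I, B]

Answer: no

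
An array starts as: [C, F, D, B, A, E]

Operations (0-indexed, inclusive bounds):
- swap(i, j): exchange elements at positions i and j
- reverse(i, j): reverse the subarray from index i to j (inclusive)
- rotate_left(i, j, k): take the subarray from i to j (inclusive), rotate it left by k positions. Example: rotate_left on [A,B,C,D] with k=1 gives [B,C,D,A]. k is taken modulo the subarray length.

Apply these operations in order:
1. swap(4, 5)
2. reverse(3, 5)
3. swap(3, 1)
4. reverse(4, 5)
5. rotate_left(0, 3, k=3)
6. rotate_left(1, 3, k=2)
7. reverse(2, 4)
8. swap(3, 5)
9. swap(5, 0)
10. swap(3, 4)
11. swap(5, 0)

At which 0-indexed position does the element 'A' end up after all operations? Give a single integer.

Answer: 5

Derivation:
After 1 (swap(4, 5)): [C, F, D, B, E, A]
After 2 (reverse(3, 5)): [C, F, D, A, E, B]
After 3 (swap(3, 1)): [C, A, D, F, E, B]
After 4 (reverse(4, 5)): [C, A, D, F, B, E]
After 5 (rotate_left(0, 3, k=3)): [F, C, A, D, B, E]
After 6 (rotate_left(1, 3, k=2)): [F, D, C, A, B, E]
After 7 (reverse(2, 4)): [F, D, B, A, C, E]
After 8 (swap(3, 5)): [F, D, B, E, C, A]
After 9 (swap(5, 0)): [A, D, B, E, C, F]
After 10 (swap(3, 4)): [A, D, B, C, E, F]
After 11 (swap(5, 0)): [F, D, B, C, E, A]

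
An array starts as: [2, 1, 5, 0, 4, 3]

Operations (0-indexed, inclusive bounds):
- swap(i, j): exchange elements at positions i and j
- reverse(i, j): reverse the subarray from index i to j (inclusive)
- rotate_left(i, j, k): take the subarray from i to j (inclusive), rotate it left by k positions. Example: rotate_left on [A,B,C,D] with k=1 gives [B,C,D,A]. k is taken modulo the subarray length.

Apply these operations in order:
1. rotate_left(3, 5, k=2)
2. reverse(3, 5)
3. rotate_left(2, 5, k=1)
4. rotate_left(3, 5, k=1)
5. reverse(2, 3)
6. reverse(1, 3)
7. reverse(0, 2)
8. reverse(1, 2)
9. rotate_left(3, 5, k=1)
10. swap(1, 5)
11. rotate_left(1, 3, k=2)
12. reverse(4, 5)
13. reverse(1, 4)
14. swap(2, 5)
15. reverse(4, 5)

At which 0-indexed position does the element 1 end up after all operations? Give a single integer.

After 1 (rotate_left(3, 5, k=2)): [2, 1, 5, 3, 0, 4]
After 2 (reverse(3, 5)): [2, 1, 5, 4, 0, 3]
After 3 (rotate_left(2, 5, k=1)): [2, 1, 4, 0, 3, 5]
After 4 (rotate_left(3, 5, k=1)): [2, 1, 4, 3, 5, 0]
After 5 (reverse(2, 3)): [2, 1, 3, 4, 5, 0]
After 6 (reverse(1, 3)): [2, 4, 3, 1, 5, 0]
After 7 (reverse(0, 2)): [3, 4, 2, 1, 5, 0]
After 8 (reverse(1, 2)): [3, 2, 4, 1, 5, 0]
After 9 (rotate_left(3, 5, k=1)): [3, 2, 4, 5, 0, 1]
After 10 (swap(1, 5)): [3, 1, 4, 5, 0, 2]
After 11 (rotate_left(1, 3, k=2)): [3, 5, 1, 4, 0, 2]
After 12 (reverse(4, 5)): [3, 5, 1, 4, 2, 0]
After 13 (reverse(1, 4)): [3, 2, 4, 1, 5, 0]
After 14 (swap(2, 5)): [3, 2, 0, 1, 5, 4]
After 15 (reverse(4, 5)): [3, 2, 0, 1, 4, 5]

Answer: 3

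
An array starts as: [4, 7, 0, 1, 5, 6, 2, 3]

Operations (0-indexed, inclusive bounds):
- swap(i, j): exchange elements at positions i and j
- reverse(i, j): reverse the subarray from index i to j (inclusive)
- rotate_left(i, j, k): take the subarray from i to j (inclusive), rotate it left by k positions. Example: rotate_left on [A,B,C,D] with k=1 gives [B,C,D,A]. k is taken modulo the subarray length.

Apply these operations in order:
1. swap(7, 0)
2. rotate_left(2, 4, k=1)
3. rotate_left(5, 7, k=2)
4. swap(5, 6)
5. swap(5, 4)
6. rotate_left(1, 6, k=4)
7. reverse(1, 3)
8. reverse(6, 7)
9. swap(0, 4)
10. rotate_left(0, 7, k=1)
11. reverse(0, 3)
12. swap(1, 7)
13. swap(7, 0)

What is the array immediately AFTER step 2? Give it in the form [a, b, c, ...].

After 1 (swap(7, 0)): [3, 7, 0, 1, 5, 6, 2, 4]
After 2 (rotate_left(2, 4, k=1)): [3, 7, 1, 5, 0, 6, 2, 4]

Answer: [3, 7, 1, 5, 0, 6, 2, 4]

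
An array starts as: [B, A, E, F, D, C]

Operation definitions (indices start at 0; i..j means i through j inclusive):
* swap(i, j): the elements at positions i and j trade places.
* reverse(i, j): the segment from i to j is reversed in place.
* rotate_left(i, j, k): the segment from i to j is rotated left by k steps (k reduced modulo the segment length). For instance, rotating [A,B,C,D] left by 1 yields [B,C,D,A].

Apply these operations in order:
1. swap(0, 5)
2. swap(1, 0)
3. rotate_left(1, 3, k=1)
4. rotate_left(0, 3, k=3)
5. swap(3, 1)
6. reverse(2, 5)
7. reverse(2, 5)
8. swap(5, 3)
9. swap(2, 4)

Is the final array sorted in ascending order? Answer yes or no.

After 1 (swap(0, 5)): [C, A, E, F, D, B]
After 2 (swap(1, 0)): [A, C, E, F, D, B]
After 3 (rotate_left(1, 3, k=1)): [A, E, F, C, D, B]
After 4 (rotate_left(0, 3, k=3)): [C, A, E, F, D, B]
After 5 (swap(3, 1)): [C, F, E, A, D, B]
After 6 (reverse(2, 5)): [C, F, B, D, A, E]
After 7 (reverse(2, 5)): [C, F, E, A, D, B]
After 8 (swap(5, 3)): [C, F, E, B, D, A]
After 9 (swap(2, 4)): [C, F, D, B, E, A]

Answer: no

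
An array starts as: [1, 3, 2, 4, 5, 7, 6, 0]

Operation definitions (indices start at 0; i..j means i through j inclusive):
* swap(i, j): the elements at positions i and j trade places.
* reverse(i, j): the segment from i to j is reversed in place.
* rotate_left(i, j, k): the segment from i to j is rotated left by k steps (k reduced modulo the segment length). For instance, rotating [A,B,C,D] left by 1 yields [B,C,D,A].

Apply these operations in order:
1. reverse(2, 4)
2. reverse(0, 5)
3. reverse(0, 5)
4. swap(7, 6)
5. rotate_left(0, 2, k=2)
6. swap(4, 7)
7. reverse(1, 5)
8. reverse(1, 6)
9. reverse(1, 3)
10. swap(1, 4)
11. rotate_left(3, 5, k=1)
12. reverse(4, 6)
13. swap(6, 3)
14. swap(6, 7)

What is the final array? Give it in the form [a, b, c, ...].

After 1 (reverse(2, 4)): [1, 3, 5, 4, 2, 7, 6, 0]
After 2 (reverse(0, 5)): [7, 2, 4, 5, 3, 1, 6, 0]
After 3 (reverse(0, 5)): [1, 3, 5, 4, 2, 7, 6, 0]
After 4 (swap(7, 6)): [1, 3, 5, 4, 2, 7, 0, 6]
After 5 (rotate_left(0, 2, k=2)): [5, 1, 3, 4, 2, 7, 0, 6]
After 6 (swap(4, 7)): [5, 1, 3, 4, 6, 7, 0, 2]
After 7 (reverse(1, 5)): [5, 7, 6, 4, 3, 1, 0, 2]
After 8 (reverse(1, 6)): [5, 0, 1, 3, 4, 6, 7, 2]
After 9 (reverse(1, 3)): [5, 3, 1, 0, 4, 6, 7, 2]
After 10 (swap(1, 4)): [5, 4, 1, 0, 3, 6, 7, 2]
After 11 (rotate_left(3, 5, k=1)): [5, 4, 1, 3, 6, 0, 7, 2]
After 12 (reverse(4, 6)): [5, 4, 1, 3, 7, 0, 6, 2]
After 13 (swap(6, 3)): [5, 4, 1, 6, 7, 0, 3, 2]
After 14 (swap(6, 7)): [5, 4, 1, 6, 7, 0, 2, 3]

Answer: [5, 4, 1, 6, 7, 0, 2, 3]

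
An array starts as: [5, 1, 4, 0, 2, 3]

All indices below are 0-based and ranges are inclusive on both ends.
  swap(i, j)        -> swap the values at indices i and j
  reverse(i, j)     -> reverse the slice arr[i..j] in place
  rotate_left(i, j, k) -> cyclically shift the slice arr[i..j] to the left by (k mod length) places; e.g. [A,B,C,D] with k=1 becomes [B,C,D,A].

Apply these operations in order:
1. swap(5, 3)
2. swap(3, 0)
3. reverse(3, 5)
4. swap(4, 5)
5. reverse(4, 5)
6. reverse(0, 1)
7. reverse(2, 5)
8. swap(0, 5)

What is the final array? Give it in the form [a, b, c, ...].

After 1 (swap(5, 3)): [5, 1, 4, 3, 2, 0]
After 2 (swap(3, 0)): [3, 1, 4, 5, 2, 0]
After 3 (reverse(3, 5)): [3, 1, 4, 0, 2, 5]
After 4 (swap(4, 5)): [3, 1, 4, 0, 5, 2]
After 5 (reverse(4, 5)): [3, 1, 4, 0, 2, 5]
After 6 (reverse(0, 1)): [1, 3, 4, 0, 2, 5]
After 7 (reverse(2, 5)): [1, 3, 5, 2, 0, 4]
After 8 (swap(0, 5)): [4, 3, 5, 2, 0, 1]

Answer: [4, 3, 5, 2, 0, 1]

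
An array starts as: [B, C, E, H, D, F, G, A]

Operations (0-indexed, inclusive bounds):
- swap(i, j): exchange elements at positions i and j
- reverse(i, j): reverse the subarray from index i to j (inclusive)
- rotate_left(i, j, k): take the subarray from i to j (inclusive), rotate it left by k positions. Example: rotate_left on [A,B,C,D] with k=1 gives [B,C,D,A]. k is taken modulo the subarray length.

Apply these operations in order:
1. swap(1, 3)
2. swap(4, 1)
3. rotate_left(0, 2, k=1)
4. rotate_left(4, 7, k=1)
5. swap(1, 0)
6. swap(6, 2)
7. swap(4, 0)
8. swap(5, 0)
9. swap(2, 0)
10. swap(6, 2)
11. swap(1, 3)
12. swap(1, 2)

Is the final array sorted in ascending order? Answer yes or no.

After 1 (swap(1, 3)): [B, H, E, C, D, F, G, A]
After 2 (swap(4, 1)): [B, D, E, C, H, F, G, A]
After 3 (rotate_left(0, 2, k=1)): [D, E, B, C, H, F, G, A]
After 4 (rotate_left(4, 7, k=1)): [D, E, B, C, F, G, A, H]
After 5 (swap(1, 0)): [E, D, B, C, F, G, A, H]
After 6 (swap(6, 2)): [E, D, A, C, F, G, B, H]
After 7 (swap(4, 0)): [F, D, A, C, E, G, B, H]
After 8 (swap(5, 0)): [G, D, A, C, E, F, B, H]
After 9 (swap(2, 0)): [A, D, G, C, E, F, B, H]
After 10 (swap(6, 2)): [A, D, B, C, E, F, G, H]
After 11 (swap(1, 3)): [A, C, B, D, E, F, G, H]
After 12 (swap(1, 2)): [A, B, C, D, E, F, G, H]

Answer: yes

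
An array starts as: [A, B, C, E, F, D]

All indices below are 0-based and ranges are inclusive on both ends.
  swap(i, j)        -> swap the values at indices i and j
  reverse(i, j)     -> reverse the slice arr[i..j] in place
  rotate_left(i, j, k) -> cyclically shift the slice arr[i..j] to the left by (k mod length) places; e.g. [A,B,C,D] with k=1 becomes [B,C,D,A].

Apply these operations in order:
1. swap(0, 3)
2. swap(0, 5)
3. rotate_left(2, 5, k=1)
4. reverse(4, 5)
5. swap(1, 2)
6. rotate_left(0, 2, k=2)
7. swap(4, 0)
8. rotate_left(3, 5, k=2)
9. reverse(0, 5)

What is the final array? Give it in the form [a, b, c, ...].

Answer: [B, F, E, A, D, C]

Derivation:
After 1 (swap(0, 3)): [E, B, C, A, F, D]
After 2 (swap(0, 5)): [D, B, C, A, F, E]
After 3 (rotate_left(2, 5, k=1)): [D, B, A, F, E, C]
After 4 (reverse(4, 5)): [D, B, A, F, C, E]
After 5 (swap(1, 2)): [D, A, B, F, C, E]
After 6 (rotate_left(0, 2, k=2)): [B, D, A, F, C, E]
After 7 (swap(4, 0)): [C, D, A, F, B, E]
After 8 (rotate_left(3, 5, k=2)): [C, D, A, E, F, B]
After 9 (reverse(0, 5)): [B, F, E, A, D, C]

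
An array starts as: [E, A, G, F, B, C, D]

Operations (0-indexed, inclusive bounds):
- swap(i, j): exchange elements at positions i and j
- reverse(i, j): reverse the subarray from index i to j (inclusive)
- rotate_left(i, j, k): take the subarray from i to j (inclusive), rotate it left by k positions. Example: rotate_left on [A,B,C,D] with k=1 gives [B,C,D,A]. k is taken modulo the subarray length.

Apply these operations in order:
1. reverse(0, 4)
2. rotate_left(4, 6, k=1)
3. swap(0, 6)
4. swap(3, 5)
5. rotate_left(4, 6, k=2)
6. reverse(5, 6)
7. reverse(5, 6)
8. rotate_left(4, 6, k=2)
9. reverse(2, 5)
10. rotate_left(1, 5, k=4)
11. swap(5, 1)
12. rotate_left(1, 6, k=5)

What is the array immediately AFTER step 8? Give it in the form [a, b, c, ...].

Answer: [E, F, G, D, A, B, C]

Derivation:
After 1 (reverse(0, 4)): [B, F, G, A, E, C, D]
After 2 (rotate_left(4, 6, k=1)): [B, F, G, A, C, D, E]
After 3 (swap(0, 6)): [E, F, G, A, C, D, B]
After 4 (swap(3, 5)): [E, F, G, D, C, A, B]
After 5 (rotate_left(4, 6, k=2)): [E, F, G, D, B, C, A]
After 6 (reverse(5, 6)): [E, F, G, D, B, A, C]
After 7 (reverse(5, 6)): [E, F, G, D, B, C, A]
After 8 (rotate_left(4, 6, k=2)): [E, F, G, D, A, B, C]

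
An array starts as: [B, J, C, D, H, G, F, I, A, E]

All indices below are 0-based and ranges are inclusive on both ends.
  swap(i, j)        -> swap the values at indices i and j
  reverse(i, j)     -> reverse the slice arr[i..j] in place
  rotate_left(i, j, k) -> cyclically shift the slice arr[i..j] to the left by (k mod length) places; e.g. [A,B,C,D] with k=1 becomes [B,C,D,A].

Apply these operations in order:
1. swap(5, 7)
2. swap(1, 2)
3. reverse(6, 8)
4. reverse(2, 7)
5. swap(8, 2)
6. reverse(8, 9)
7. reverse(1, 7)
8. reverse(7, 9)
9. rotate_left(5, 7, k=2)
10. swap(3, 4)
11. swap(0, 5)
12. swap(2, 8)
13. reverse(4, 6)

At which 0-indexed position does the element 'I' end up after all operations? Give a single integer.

Answer: 3

Derivation:
After 1 (swap(5, 7)): [B, J, C, D, H, I, F, G, A, E]
After 2 (swap(1, 2)): [B, C, J, D, H, I, F, G, A, E]
After 3 (reverse(6, 8)): [B, C, J, D, H, I, A, G, F, E]
After 4 (reverse(2, 7)): [B, C, G, A, I, H, D, J, F, E]
After 5 (swap(8, 2)): [B, C, F, A, I, H, D, J, G, E]
After 6 (reverse(8, 9)): [B, C, F, A, I, H, D, J, E, G]
After 7 (reverse(1, 7)): [B, J, D, H, I, A, F, C, E, G]
After 8 (reverse(7, 9)): [B, J, D, H, I, A, F, G, E, C]
After 9 (rotate_left(5, 7, k=2)): [B, J, D, H, I, G, A, F, E, C]
After 10 (swap(3, 4)): [B, J, D, I, H, G, A, F, E, C]
After 11 (swap(0, 5)): [G, J, D, I, H, B, A, F, E, C]
After 12 (swap(2, 8)): [G, J, E, I, H, B, A, F, D, C]
After 13 (reverse(4, 6)): [G, J, E, I, A, B, H, F, D, C]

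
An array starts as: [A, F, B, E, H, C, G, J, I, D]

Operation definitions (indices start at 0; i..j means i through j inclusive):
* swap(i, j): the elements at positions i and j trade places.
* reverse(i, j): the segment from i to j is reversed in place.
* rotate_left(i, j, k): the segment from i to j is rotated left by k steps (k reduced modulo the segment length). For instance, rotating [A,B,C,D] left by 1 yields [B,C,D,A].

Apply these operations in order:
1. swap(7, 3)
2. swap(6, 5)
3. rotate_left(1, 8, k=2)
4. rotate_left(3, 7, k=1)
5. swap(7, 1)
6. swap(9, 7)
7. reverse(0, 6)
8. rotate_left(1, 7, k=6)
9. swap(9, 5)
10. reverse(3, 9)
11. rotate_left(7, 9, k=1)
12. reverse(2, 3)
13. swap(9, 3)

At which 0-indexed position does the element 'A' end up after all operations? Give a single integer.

After 1 (swap(7, 3)): [A, F, B, J, H, C, G, E, I, D]
After 2 (swap(6, 5)): [A, F, B, J, H, G, C, E, I, D]
After 3 (rotate_left(1, 8, k=2)): [A, J, H, G, C, E, I, F, B, D]
After 4 (rotate_left(3, 7, k=1)): [A, J, H, C, E, I, F, G, B, D]
After 5 (swap(7, 1)): [A, G, H, C, E, I, F, J, B, D]
After 6 (swap(9, 7)): [A, G, H, C, E, I, F, D, B, J]
After 7 (reverse(0, 6)): [F, I, E, C, H, G, A, D, B, J]
After 8 (rotate_left(1, 7, k=6)): [F, D, I, E, C, H, G, A, B, J]
After 9 (swap(9, 5)): [F, D, I, E, C, J, G, A, B, H]
After 10 (reverse(3, 9)): [F, D, I, H, B, A, G, J, C, E]
After 11 (rotate_left(7, 9, k=1)): [F, D, I, H, B, A, G, C, E, J]
After 12 (reverse(2, 3)): [F, D, H, I, B, A, G, C, E, J]
After 13 (swap(9, 3)): [F, D, H, J, B, A, G, C, E, I]

Answer: 5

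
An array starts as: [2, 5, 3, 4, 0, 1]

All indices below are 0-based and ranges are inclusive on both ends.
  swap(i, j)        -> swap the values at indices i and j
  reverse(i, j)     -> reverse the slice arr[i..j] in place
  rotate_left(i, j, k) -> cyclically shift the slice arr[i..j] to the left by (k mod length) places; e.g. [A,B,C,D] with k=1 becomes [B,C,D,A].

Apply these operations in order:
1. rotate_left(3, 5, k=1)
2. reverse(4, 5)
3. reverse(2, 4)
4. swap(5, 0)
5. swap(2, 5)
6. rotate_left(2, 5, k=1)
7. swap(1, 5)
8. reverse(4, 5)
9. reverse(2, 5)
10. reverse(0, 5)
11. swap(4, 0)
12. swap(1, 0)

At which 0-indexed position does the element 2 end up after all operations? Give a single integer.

Answer: 1

Derivation:
After 1 (rotate_left(3, 5, k=1)): [2, 5, 3, 0, 1, 4]
After 2 (reverse(4, 5)): [2, 5, 3, 0, 4, 1]
After 3 (reverse(2, 4)): [2, 5, 4, 0, 3, 1]
After 4 (swap(5, 0)): [1, 5, 4, 0, 3, 2]
After 5 (swap(2, 5)): [1, 5, 2, 0, 3, 4]
After 6 (rotate_left(2, 5, k=1)): [1, 5, 0, 3, 4, 2]
After 7 (swap(1, 5)): [1, 2, 0, 3, 4, 5]
After 8 (reverse(4, 5)): [1, 2, 0, 3, 5, 4]
After 9 (reverse(2, 5)): [1, 2, 4, 5, 3, 0]
After 10 (reverse(0, 5)): [0, 3, 5, 4, 2, 1]
After 11 (swap(4, 0)): [2, 3, 5, 4, 0, 1]
After 12 (swap(1, 0)): [3, 2, 5, 4, 0, 1]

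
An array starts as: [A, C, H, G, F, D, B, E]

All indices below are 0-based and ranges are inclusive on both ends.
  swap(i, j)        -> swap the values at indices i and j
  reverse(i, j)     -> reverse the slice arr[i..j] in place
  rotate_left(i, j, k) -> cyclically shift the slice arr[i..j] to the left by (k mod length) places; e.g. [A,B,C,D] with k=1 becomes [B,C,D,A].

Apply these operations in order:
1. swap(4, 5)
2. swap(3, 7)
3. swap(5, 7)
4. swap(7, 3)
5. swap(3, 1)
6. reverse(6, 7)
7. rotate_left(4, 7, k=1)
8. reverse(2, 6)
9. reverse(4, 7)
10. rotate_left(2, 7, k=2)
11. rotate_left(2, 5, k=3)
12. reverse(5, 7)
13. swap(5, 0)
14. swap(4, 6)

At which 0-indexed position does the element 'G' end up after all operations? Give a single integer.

After 1 (swap(4, 5)): [A, C, H, G, D, F, B, E]
After 2 (swap(3, 7)): [A, C, H, E, D, F, B, G]
After 3 (swap(5, 7)): [A, C, H, E, D, G, B, F]
After 4 (swap(7, 3)): [A, C, H, F, D, G, B, E]
After 5 (swap(3, 1)): [A, F, H, C, D, G, B, E]
After 6 (reverse(6, 7)): [A, F, H, C, D, G, E, B]
After 7 (rotate_left(4, 7, k=1)): [A, F, H, C, G, E, B, D]
After 8 (reverse(2, 6)): [A, F, B, E, G, C, H, D]
After 9 (reverse(4, 7)): [A, F, B, E, D, H, C, G]
After 10 (rotate_left(2, 7, k=2)): [A, F, D, H, C, G, B, E]
After 11 (rotate_left(2, 5, k=3)): [A, F, G, D, H, C, B, E]
After 12 (reverse(5, 7)): [A, F, G, D, H, E, B, C]
After 13 (swap(5, 0)): [E, F, G, D, H, A, B, C]
After 14 (swap(4, 6)): [E, F, G, D, B, A, H, C]

Answer: 2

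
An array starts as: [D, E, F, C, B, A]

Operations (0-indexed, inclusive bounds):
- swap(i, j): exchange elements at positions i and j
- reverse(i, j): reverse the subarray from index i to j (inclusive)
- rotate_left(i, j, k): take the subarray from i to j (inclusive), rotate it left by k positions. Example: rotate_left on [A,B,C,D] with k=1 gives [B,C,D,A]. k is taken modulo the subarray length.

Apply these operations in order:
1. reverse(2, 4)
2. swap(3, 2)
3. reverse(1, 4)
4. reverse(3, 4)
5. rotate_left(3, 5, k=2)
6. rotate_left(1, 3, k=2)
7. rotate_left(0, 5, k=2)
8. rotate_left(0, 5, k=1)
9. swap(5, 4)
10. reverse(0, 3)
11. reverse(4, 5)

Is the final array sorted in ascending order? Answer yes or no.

Answer: no

Derivation:
After 1 (reverse(2, 4)): [D, E, B, C, F, A]
After 2 (swap(3, 2)): [D, E, C, B, F, A]
After 3 (reverse(1, 4)): [D, F, B, C, E, A]
After 4 (reverse(3, 4)): [D, F, B, E, C, A]
After 5 (rotate_left(3, 5, k=2)): [D, F, B, A, E, C]
After 6 (rotate_left(1, 3, k=2)): [D, A, F, B, E, C]
After 7 (rotate_left(0, 5, k=2)): [F, B, E, C, D, A]
After 8 (rotate_left(0, 5, k=1)): [B, E, C, D, A, F]
After 9 (swap(5, 4)): [B, E, C, D, F, A]
After 10 (reverse(0, 3)): [D, C, E, B, F, A]
After 11 (reverse(4, 5)): [D, C, E, B, A, F]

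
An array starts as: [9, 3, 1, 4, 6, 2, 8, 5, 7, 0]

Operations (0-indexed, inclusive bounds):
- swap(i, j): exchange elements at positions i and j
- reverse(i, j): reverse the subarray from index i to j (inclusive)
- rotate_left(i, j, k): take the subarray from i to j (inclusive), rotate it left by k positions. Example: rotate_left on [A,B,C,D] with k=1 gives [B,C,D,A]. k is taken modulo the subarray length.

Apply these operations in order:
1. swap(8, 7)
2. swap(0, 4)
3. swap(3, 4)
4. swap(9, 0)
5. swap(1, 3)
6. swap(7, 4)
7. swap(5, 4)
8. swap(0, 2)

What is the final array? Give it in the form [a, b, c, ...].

Answer: [1, 9, 0, 3, 2, 7, 8, 4, 5, 6]

Derivation:
After 1 (swap(8, 7)): [9, 3, 1, 4, 6, 2, 8, 7, 5, 0]
After 2 (swap(0, 4)): [6, 3, 1, 4, 9, 2, 8, 7, 5, 0]
After 3 (swap(3, 4)): [6, 3, 1, 9, 4, 2, 8, 7, 5, 0]
After 4 (swap(9, 0)): [0, 3, 1, 9, 4, 2, 8, 7, 5, 6]
After 5 (swap(1, 3)): [0, 9, 1, 3, 4, 2, 8, 7, 5, 6]
After 6 (swap(7, 4)): [0, 9, 1, 3, 7, 2, 8, 4, 5, 6]
After 7 (swap(5, 4)): [0, 9, 1, 3, 2, 7, 8, 4, 5, 6]
After 8 (swap(0, 2)): [1, 9, 0, 3, 2, 7, 8, 4, 5, 6]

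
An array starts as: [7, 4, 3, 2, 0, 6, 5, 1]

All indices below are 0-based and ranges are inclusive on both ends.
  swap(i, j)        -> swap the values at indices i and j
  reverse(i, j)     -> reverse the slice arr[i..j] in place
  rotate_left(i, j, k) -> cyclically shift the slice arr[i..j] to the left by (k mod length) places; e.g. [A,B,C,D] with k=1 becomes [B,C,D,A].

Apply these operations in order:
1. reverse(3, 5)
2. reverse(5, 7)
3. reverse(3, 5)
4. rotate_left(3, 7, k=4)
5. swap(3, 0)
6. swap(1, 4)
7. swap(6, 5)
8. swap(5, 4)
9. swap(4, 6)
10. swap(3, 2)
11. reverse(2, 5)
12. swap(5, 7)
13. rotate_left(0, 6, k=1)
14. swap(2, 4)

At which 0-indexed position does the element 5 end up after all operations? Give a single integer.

Answer: 2

Derivation:
After 1 (reverse(3, 5)): [7, 4, 3, 6, 0, 2, 5, 1]
After 2 (reverse(5, 7)): [7, 4, 3, 6, 0, 1, 5, 2]
After 3 (reverse(3, 5)): [7, 4, 3, 1, 0, 6, 5, 2]
After 4 (rotate_left(3, 7, k=4)): [7, 4, 3, 2, 1, 0, 6, 5]
After 5 (swap(3, 0)): [2, 4, 3, 7, 1, 0, 6, 5]
After 6 (swap(1, 4)): [2, 1, 3, 7, 4, 0, 6, 5]
After 7 (swap(6, 5)): [2, 1, 3, 7, 4, 6, 0, 5]
After 8 (swap(5, 4)): [2, 1, 3, 7, 6, 4, 0, 5]
After 9 (swap(4, 6)): [2, 1, 3, 7, 0, 4, 6, 5]
After 10 (swap(3, 2)): [2, 1, 7, 3, 0, 4, 6, 5]
After 11 (reverse(2, 5)): [2, 1, 4, 0, 3, 7, 6, 5]
After 12 (swap(5, 7)): [2, 1, 4, 0, 3, 5, 6, 7]
After 13 (rotate_left(0, 6, k=1)): [1, 4, 0, 3, 5, 6, 2, 7]
After 14 (swap(2, 4)): [1, 4, 5, 3, 0, 6, 2, 7]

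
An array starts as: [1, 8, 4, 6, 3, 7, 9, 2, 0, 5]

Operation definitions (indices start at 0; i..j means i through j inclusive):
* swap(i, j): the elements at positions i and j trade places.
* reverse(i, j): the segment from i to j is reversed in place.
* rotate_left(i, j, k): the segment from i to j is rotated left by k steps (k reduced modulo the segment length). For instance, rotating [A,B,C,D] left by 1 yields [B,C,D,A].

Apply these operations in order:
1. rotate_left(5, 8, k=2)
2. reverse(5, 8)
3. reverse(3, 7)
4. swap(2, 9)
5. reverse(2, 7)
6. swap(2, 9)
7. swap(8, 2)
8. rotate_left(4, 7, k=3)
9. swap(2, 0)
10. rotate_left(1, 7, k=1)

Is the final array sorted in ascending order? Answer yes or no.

Answer: no

Derivation:
After 1 (rotate_left(5, 8, k=2)): [1, 8, 4, 6, 3, 2, 0, 7, 9, 5]
After 2 (reverse(5, 8)): [1, 8, 4, 6, 3, 9, 7, 0, 2, 5]
After 3 (reverse(3, 7)): [1, 8, 4, 0, 7, 9, 3, 6, 2, 5]
After 4 (swap(2, 9)): [1, 8, 5, 0, 7, 9, 3, 6, 2, 4]
After 5 (reverse(2, 7)): [1, 8, 6, 3, 9, 7, 0, 5, 2, 4]
After 6 (swap(2, 9)): [1, 8, 4, 3, 9, 7, 0, 5, 2, 6]
After 7 (swap(8, 2)): [1, 8, 2, 3, 9, 7, 0, 5, 4, 6]
After 8 (rotate_left(4, 7, k=3)): [1, 8, 2, 3, 5, 9, 7, 0, 4, 6]
After 9 (swap(2, 0)): [2, 8, 1, 3, 5, 9, 7, 0, 4, 6]
After 10 (rotate_left(1, 7, k=1)): [2, 1, 3, 5, 9, 7, 0, 8, 4, 6]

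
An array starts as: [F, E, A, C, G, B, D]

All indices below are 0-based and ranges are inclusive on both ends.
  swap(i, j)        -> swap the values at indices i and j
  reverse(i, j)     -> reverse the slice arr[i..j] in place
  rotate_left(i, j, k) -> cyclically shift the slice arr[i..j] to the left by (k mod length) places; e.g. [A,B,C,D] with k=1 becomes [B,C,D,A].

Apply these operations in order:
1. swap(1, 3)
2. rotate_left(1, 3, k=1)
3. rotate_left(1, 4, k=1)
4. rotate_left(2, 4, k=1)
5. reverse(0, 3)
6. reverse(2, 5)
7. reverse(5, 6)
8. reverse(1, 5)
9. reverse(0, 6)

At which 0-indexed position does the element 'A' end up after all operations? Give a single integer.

Answer: 6

Derivation:
After 1 (swap(1, 3)): [F, C, A, E, G, B, D]
After 2 (rotate_left(1, 3, k=1)): [F, A, E, C, G, B, D]
After 3 (rotate_left(1, 4, k=1)): [F, E, C, G, A, B, D]
After 4 (rotate_left(2, 4, k=1)): [F, E, G, A, C, B, D]
After 5 (reverse(0, 3)): [A, G, E, F, C, B, D]
After 6 (reverse(2, 5)): [A, G, B, C, F, E, D]
After 7 (reverse(5, 6)): [A, G, B, C, F, D, E]
After 8 (reverse(1, 5)): [A, D, F, C, B, G, E]
After 9 (reverse(0, 6)): [E, G, B, C, F, D, A]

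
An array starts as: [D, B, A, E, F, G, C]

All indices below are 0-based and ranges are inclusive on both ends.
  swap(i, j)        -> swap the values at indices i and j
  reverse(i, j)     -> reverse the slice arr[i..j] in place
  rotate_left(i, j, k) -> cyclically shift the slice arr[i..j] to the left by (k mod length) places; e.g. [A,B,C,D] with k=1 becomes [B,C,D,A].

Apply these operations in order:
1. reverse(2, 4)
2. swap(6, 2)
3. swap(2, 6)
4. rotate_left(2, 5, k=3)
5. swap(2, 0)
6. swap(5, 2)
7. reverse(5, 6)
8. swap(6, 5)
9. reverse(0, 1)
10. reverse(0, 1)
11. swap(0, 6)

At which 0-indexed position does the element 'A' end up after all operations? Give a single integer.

After 1 (reverse(2, 4)): [D, B, F, E, A, G, C]
After 2 (swap(6, 2)): [D, B, C, E, A, G, F]
After 3 (swap(2, 6)): [D, B, F, E, A, G, C]
After 4 (rotate_left(2, 5, k=3)): [D, B, G, F, E, A, C]
After 5 (swap(2, 0)): [G, B, D, F, E, A, C]
After 6 (swap(5, 2)): [G, B, A, F, E, D, C]
After 7 (reverse(5, 6)): [G, B, A, F, E, C, D]
After 8 (swap(6, 5)): [G, B, A, F, E, D, C]
After 9 (reverse(0, 1)): [B, G, A, F, E, D, C]
After 10 (reverse(0, 1)): [G, B, A, F, E, D, C]
After 11 (swap(0, 6)): [C, B, A, F, E, D, G]

Answer: 2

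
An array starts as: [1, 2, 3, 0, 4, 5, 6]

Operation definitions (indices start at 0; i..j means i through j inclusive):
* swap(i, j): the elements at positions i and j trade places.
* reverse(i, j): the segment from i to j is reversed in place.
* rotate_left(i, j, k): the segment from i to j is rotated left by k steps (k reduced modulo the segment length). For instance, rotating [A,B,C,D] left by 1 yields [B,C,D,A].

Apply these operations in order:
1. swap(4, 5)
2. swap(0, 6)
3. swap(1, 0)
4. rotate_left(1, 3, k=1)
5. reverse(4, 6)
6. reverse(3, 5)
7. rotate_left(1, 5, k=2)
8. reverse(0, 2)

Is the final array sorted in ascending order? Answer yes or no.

Answer: no

Derivation:
After 1 (swap(4, 5)): [1, 2, 3, 0, 5, 4, 6]
After 2 (swap(0, 6)): [6, 2, 3, 0, 5, 4, 1]
After 3 (swap(1, 0)): [2, 6, 3, 0, 5, 4, 1]
After 4 (rotate_left(1, 3, k=1)): [2, 3, 0, 6, 5, 4, 1]
After 5 (reverse(4, 6)): [2, 3, 0, 6, 1, 4, 5]
After 6 (reverse(3, 5)): [2, 3, 0, 4, 1, 6, 5]
After 7 (rotate_left(1, 5, k=2)): [2, 4, 1, 6, 3, 0, 5]
After 8 (reverse(0, 2)): [1, 4, 2, 6, 3, 0, 5]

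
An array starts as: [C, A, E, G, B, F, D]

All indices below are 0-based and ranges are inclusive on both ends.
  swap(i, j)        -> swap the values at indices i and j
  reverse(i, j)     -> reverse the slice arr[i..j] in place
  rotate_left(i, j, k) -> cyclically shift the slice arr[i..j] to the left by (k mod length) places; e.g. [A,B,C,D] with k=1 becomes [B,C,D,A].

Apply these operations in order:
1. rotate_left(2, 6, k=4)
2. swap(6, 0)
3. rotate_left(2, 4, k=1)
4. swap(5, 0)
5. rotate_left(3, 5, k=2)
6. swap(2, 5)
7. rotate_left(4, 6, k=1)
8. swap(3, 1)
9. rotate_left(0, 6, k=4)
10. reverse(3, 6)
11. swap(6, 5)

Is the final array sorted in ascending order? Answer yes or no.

After 1 (rotate_left(2, 6, k=4)): [C, A, D, E, G, B, F]
After 2 (swap(6, 0)): [F, A, D, E, G, B, C]
After 3 (rotate_left(2, 4, k=1)): [F, A, E, G, D, B, C]
After 4 (swap(5, 0)): [B, A, E, G, D, F, C]
After 5 (rotate_left(3, 5, k=2)): [B, A, E, F, G, D, C]
After 6 (swap(2, 5)): [B, A, D, F, G, E, C]
After 7 (rotate_left(4, 6, k=1)): [B, A, D, F, E, C, G]
After 8 (swap(3, 1)): [B, F, D, A, E, C, G]
After 9 (rotate_left(0, 6, k=4)): [E, C, G, B, F, D, A]
After 10 (reverse(3, 6)): [E, C, G, A, D, F, B]
After 11 (swap(6, 5)): [E, C, G, A, D, B, F]

Answer: no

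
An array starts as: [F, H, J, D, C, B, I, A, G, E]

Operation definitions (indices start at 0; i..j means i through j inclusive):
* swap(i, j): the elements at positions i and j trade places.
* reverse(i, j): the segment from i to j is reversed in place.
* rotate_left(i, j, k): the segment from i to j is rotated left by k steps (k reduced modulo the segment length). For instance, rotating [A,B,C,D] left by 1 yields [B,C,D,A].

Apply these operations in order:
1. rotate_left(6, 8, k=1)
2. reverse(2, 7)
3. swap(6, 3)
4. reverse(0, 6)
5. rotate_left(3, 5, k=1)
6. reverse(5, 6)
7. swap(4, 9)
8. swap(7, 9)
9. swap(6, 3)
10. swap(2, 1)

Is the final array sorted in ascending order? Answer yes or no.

After 1 (rotate_left(6, 8, k=1)): [F, H, J, D, C, B, A, G, I, E]
After 2 (reverse(2, 7)): [F, H, G, A, B, C, D, J, I, E]
After 3 (swap(6, 3)): [F, H, G, D, B, C, A, J, I, E]
After 4 (reverse(0, 6)): [A, C, B, D, G, H, F, J, I, E]
After 5 (rotate_left(3, 5, k=1)): [A, C, B, G, H, D, F, J, I, E]
After 6 (reverse(5, 6)): [A, C, B, G, H, F, D, J, I, E]
After 7 (swap(4, 9)): [A, C, B, G, E, F, D, J, I, H]
After 8 (swap(7, 9)): [A, C, B, G, E, F, D, H, I, J]
After 9 (swap(6, 3)): [A, C, B, D, E, F, G, H, I, J]
After 10 (swap(2, 1)): [A, B, C, D, E, F, G, H, I, J]

Answer: yes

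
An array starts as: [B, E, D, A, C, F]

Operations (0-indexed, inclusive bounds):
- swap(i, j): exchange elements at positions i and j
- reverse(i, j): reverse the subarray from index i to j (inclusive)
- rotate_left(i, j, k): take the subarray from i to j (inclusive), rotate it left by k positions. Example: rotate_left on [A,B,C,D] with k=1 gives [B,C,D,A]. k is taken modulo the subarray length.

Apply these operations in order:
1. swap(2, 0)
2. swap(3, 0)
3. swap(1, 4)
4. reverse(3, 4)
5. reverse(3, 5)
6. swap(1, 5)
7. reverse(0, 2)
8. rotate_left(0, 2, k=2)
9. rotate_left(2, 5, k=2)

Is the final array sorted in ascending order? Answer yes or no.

After 1 (swap(2, 0)): [D, E, B, A, C, F]
After 2 (swap(3, 0)): [A, E, B, D, C, F]
After 3 (swap(1, 4)): [A, C, B, D, E, F]
After 4 (reverse(3, 4)): [A, C, B, E, D, F]
After 5 (reverse(3, 5)): [A, C, B, F, D, E]
After 6 (swap(1, 5)): [A, E, B, F, D, C]
After 7 (reverse(0, 2)): [B, E, A, F, D, C]
After 8 (rotate_left(0, 2, k=2)): [A, B, E, F, D, C]
After 9 (rotate_left(2, 5, k=2)): [A, B, D, C, E, F]

Answer: no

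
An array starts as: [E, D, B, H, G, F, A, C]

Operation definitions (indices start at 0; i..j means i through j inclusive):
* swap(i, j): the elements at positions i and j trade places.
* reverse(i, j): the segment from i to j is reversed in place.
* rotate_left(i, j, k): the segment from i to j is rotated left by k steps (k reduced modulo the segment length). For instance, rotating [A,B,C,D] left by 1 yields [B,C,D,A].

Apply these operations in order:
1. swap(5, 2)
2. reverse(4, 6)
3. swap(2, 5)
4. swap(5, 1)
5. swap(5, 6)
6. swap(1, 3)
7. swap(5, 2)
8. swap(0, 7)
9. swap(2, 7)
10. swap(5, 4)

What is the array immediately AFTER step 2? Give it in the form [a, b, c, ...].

Answer: [E, D, F, H, A, B, G, C]

Derivation:
After 1 (swap(5, 2)): [E, D, F, H, G, B, A, C]
After 2 (reverse(4, 6)): [E, D, F, H, A, B, G, C]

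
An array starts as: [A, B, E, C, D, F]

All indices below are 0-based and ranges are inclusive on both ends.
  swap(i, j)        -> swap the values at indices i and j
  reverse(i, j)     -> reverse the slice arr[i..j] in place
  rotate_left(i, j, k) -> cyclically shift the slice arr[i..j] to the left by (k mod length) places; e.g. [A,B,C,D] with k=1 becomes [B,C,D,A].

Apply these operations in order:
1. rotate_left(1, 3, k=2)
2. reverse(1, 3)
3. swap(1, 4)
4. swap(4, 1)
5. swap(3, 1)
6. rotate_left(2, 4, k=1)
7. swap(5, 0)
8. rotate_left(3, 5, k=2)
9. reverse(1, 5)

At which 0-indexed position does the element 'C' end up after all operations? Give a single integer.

Answer: 5

Derivation:
After 1 (rotate_left(1, 3, k=2)): [A, C, B, E, D, F]
After 2 (reverse(1, 3)): [A, E, B, C, D, F]
After 3 (swap(1, 4)): [A, D, B, C, E, F]
After 4 (swap(4, 1)): [A, E, B, C, D, F]
After 5 (swap(3, 1)): [A, C, B, E, D, F]
After 6 (rotate_left(2, 4, k=1)): [A, C, E, D, B, F]
After 7 (swap(5, 0)): [F, C, E, D, B, A]
After 8 (rotate_left(3, 5, k=2)): [F, C, E, A, D, B]
After 9 (reverse(1, 5)): [F, B, D, A, E, C]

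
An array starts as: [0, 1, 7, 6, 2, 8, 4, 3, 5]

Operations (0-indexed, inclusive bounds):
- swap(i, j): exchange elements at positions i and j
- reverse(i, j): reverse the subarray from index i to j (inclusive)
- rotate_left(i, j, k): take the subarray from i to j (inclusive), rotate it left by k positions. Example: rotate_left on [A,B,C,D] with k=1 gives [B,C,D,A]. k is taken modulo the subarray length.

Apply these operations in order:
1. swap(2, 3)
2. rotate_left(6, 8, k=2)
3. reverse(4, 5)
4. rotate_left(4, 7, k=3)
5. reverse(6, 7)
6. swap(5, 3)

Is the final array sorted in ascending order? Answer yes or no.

Answer: no

Derivation:
After 1 (swap(2, 3)): [0, 1, 6, 7, 2, 8, 4, 3, 5]
After 2 (rotate_left(6, 8, k=2)): [0, 1, 6, 7, 2, 8, 5, 4, 3]
After 3 (reverse(4, 5)): [0, 1, 6, 7, 8, 2, 5, 4, 3]
After 4 (rotate_left(4, 7, k=3)): [0, 1, 6, 7, 4, 8, 2, 5, 3]
After 5 (reverse(6, 7)): [0, 1, 6, 7, 4, 8, 5, 2, 3]
After 6 (swap(5, 3)): [0, 1, 6, 8, 4, 7, 5, 2, 3]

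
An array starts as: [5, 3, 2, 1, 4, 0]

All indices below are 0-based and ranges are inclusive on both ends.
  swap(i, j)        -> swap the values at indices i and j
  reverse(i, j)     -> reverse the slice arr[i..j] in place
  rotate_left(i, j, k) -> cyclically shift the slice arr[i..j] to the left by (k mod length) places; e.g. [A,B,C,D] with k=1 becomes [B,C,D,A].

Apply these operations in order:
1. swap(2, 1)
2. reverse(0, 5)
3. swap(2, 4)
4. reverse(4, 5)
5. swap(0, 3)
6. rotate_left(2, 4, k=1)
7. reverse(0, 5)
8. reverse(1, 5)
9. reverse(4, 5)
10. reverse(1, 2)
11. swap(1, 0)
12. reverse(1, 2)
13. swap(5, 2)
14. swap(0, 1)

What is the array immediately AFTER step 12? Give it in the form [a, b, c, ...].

After 1 (swap(2, 1)): [5, 2, 3, 1, 4, 0]
After 2 (reverse(0, 5)): [0, 4, 1, 3, 2, 5]
After 3 (swap(2, 4)): [0, 4, 2, 3, 1, 5]
After 4 (reverse(4, 5)): [0, 4, 2, 3, 5, 1]
After 5 (swap(0, 3)): [3, 4, 2, 0, 5, 1]
After 6 (rotate_left(2, 4, k=1)): [3, 4, 0, 5, 2, 1]
After 7 (reverse(0, 5)): [1, 2, 5, 0, 4, 3]
After 8 (reverse(1, 5)): [1, 3, 4, 0, 5, 2]
After 9 (reverse(4, 5)): [1, 3, 4, 0, 2, 5]
After 10 (reverse(1, 2)): [1, 4, 3, 0, 2, 5]
After 11 (swap(1, 0)): [4, 1, 3, 0, 2, 5]
After 12 (reverse(1, 2)): [4, 3, 1, 0, 2, 5]

Answer: [4, 3, 1, 0, 2, 5]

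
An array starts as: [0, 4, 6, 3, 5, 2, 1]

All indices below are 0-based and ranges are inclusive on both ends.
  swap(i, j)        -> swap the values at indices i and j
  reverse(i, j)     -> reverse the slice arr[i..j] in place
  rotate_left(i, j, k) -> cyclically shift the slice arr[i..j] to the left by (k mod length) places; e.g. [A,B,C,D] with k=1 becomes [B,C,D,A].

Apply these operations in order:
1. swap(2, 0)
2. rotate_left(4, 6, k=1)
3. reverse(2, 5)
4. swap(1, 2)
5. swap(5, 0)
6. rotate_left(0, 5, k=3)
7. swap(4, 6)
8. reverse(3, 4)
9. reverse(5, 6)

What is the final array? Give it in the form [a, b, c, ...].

After 1 (swap(2, 0)): [6, 4, 0, 3, 5, 2, 1]
After 2 (rotate_left(4, 6, k=1)): [6, 4, 0, 3, 2, 1, 5]
After 3 (reverse(2, 5)): [6, 4, 1, 2, 3, 0, 5]
After 4 (swap(1, 2)): [6, 1, 4, 2, 3, 0, 5]
After 5 (swap(5, 0)): [0, 1, 4, 2, 3, 6, 5]
After 6 (rotate_left(0, 5, k=3)): [2, 3, 6, 0, 1, 4, 5]
After 7 (swap(4, 6)): [2, 3, 6, 0, 5, 4, 1]
After 8 (reverse(3, 4)): [2, 3, 6, 5, 0, 4, 1]
After 9 (reverse(5, 6)): [2, 3, 6, 5, 0, 1, 4]

Answer: [2, 3, 6, 5, 0, 1, 4]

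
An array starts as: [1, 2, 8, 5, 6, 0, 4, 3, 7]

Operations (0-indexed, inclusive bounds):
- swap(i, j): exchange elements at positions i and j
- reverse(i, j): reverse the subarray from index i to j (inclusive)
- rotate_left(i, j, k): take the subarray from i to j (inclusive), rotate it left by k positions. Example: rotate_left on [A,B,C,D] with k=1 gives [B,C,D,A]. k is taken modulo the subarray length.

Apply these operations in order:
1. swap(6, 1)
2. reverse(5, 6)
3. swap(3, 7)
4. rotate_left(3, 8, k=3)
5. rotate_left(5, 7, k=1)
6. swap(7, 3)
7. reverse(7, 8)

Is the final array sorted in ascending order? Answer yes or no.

Answer: no

Derivation:
After 1 (swap(6, 1)): [1, 4, 8, 5, 6, 0, 2, 3, 7]
After 2 (reverse(5, 6)): [1, 4, 8, 5, 6, 2, 0, 3, 7]
After 3 (swap(3, 7)): [1, 4, 8, 3, 6, 2, 0, 5, 7]
After 4 (rotate_left(3, 8, k=3)): [1, 4, 8, 0, 5, 7, 3, 6, 2]
After 5 (rotate_left(5, 7, k=1)): [1, 4, 8, 0, 5, 3, 6, 7, 2]
After 6 (swap(7, 3)): [1, 4, 8, 7, 5, 3, 6, 0, 2]
After 7 (reverse(7, 8)): [1, 4, 8, 7, 5, 3, 6, 2, 0]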